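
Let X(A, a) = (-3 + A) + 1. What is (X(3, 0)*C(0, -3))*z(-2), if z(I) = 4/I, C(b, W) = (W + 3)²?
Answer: 0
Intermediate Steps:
X(A, a) = -2 + A
C(b, W) = (3 + W)²
(X(3, 0)*C(0, -3))*z(-2) = ((-2 + 3)*(3 - 3)²)*(4/(-2)) = (1*0²)*(4*(-½)) = (1*0)*(-2) = 0*(-2) = 0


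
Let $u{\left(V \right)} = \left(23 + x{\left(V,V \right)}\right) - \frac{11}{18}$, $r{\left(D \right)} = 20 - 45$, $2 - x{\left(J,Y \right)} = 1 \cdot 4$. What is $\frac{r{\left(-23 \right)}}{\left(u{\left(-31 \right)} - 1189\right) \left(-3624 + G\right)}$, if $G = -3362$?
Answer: $- \frac{45}{14695051} \approx -3.0623 \cdot 10^{-6}$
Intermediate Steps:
$x{\left(J,Y \right)} = -2$ ($x{\left(J,Y \right)} = 2 - 1 \cdot 4 = 2 - 4 = -2$)
$r{\left(D \right)} = -25$
$u{\left(V \right)} = \frac{367}{18}$ ($u{\left(V \right)} = \left(23 - 2\right) - \frac{11}{18} = 21 - \frac{11}{18} = \frac{367}{18}$)
$\frac{r{\left(-23 \right)}}{\left(u{\left(-31 \right)} - 1189\right) \left(-3624 + G\right)} = - \frac{25}{\left(\frac{367}{18} - 1189\right) \left(-3624 - 3362\right)} = - \frac{25}{\left(- \frac{21035}{18}\right) \left(-6986\right)} = - \frac{25}{\frac{73475255}{9}} = \left(-25\right) \frac{9}{73475255} = - \frac{45}{14695051}$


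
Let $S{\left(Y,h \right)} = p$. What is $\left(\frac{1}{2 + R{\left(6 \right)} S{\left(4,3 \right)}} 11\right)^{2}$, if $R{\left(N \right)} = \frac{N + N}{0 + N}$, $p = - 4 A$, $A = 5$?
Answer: $\frac{121}{1444} \approx 0.083795$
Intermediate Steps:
$p = -20$ ($p = \left(-4\right) 5 = -20$)
$R{\left(N \right)} = 2$ ($R{\left(N \right)} = \frac{2 N}{N} = 2$)
$S{\left(Y,h \right)} = -20$
$\left(\frac{1}{2 + R{\left(6 \right)} S{\left(4,3 \right)}} 11\right)^{2} = \left(\frac{1}{2 + 2 \left(-20\right)} 11\right)^{2} = \left(\frac{1}{2 - 40} \cdot 11\right)^{2} = \left(\frac{1}{-38} \cdot 11\right)^{2} = \left(\left(- \frac{1}{38}\right) 11\right)^{2} = \left(- \frac{11}{38}\right)^{2} = \frac{121}{1444}$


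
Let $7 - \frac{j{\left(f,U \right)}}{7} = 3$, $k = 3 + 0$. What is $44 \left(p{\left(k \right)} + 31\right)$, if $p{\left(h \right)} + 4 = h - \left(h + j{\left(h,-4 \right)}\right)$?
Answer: $-44$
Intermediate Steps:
$k = 3$
$j{\left(f,U \right)} = 28$ ($j{\left(f,U \right)} = 49 - 21 = 28$)
$p{\left(h \right)} = -32$ ($p{\left(h \right)} = -4 + \left(h - \left(h + 28\right)\right) = -4 + \left(h - \left(28 + h\right)\right) = -4 - 28 = -32$)
$44 \left(p{\left(k \right)} + 31\right) = 44 \left(-32 + 31\right) = 44 \left(-1\right) = -44$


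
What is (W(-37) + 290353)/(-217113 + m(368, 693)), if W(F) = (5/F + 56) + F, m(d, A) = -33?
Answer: -3581253/2678134 ≈ -1.3372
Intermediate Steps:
W(F) = 56 + F + 5/F (W(F) = (56 + 5/F) + F = 56 + F + 5/F)
(W(-37) + 290353)/(-217113 + m(368, 693)) = ((56 - 37 + 5/(-37)) + 290353)/(-217113 - 33) = ((56 - 37 + 5*(-1/37)) + 290353)/(-217146) = ((56 - 37 - 5/37) + 290353)*(-1/217146) = (698/37 + 290353)*(-1/217146) = (10743759/37)*(-1/217146) = -3581253/2678134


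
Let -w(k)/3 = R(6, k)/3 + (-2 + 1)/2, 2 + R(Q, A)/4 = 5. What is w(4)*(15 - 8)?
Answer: -147/2 ≈ -73.500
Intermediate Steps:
R(Q, A) = 12 (R(Q, A) = -8 + 4*5 = -8 + 20 = 12)
w(k) = -21/2 (w(k) = -3*(12/3 + (-2 + 1)/2) = -3*(12*(⅓) - 1*½) = -3*(4 - ½) = -3*7/2 = -21/2)
w(4)*(15 - 8) = -21*(15 - 8)/2 = -21/2*7 = -147/2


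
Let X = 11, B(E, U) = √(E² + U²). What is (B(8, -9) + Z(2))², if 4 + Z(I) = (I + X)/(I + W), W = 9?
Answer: 18506/121 - 62*√145/11 ≈ 85.071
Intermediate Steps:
Z(I) = -4 + (11 + I)/(9 + I) (Z(I) = -4 + (I + 11)/(I + 9) = -4 + (11 + I)/(9 + I))
(B(8, -9) + Z(2))² = (√(8² + (-9)²) + (-25 - 3*2)/(9 + 2))² = (√(64 + 81) + (-25 - 6)/11)² = (√145 + (1/11)*(-31))² = (√145 - 31/11)² = (-31/11 + √145)²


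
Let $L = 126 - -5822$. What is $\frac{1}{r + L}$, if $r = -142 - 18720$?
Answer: $- \frac{1}{12914} \approx -7.7435 \cdot 10^{-5}$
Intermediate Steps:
$L = 5948$ ($L = 126 + 5822 = 5948$)
$r = -18862$ ($r = -142 - 18720 = -18862$)
$\frac{1}{r + L} = \frac{1}{-18862 + 5948} = \frac{1}{-12914} = - \frac{1}{12914}$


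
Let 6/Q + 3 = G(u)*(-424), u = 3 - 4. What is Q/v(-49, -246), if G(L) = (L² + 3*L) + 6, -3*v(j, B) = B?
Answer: -3/69659 ≈ -4.3067e-5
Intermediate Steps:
v(j, B) = -B/3
u = -1
G(L) = 6 + L² + 3*L
Q = -6/1699 (Q = 6/(-3 + (6 + (-1)² + 3*(-1))*(-424)) = 6/(-3 + (6 + 1 - 3)*(-424)) = 6/(-3 + 4*(-424)) = 6/(-3 - 1696) = 6/(-1699) = 6*(-1/1699) = -6/1699 ≈ -0.0035315)
Q/v(-49, -246) = -6/(1699*((-⅓*(-246)))) = -6/1699/82 = -6/1699*1/82 = -3/69659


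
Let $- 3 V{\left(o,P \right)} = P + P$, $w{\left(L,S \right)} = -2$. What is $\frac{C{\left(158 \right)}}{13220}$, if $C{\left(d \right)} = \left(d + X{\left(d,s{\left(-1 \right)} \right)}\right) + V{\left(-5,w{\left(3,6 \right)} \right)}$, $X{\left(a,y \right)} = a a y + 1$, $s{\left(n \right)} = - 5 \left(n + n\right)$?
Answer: $\frac{749401}{39660} \approx 18.896$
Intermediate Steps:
$s{\left(n \right)} = - 10 n$ ($s{\left(n \right)} = - 5 \cdot 2 n = - 10 n$)
$V{\left(o,P \right)} = - \frac{2 P}{3}$ ($V{\left(o,P \right)} = - \frac{P + P}{3} = - \frac{2 P}{3}$)
$X{\left(a,y \right)} = 1 + y a^{2}$ ($X{\left(a,y \right)} = a^{2} y + 1 = y a^{2} + 1 = 1 + y a^{2}$)
$C{\left(d \right)} = \frac{7}{3} + d + 10 d^{2}$ ($C{\left(d \right)} = \left(d + \left(1 + \left(-10\right) \left(-1\right) d^{2}\right)\right) - - \frac{4}{3} = \left(d + \left(1 + 10 d^{2}\right)\right) + \frac{4}{3} = \left(1 + d + 10 d^{2}\right) + \frac{4}{3} = \frac{7}{3} + d + 10 d^{2}$)
$\frac{C{\left(158 \right)}}{13220} = \frac{\frac{7}{3} + 158 + 10 \cdot 158^{2}}{13220} = \left(\frac{7}{3} + 158 + 10 \cdot 24964\right) \frac{1}{13220} = \left(\frac{7}{3} + 158 + 249640\right) \frac{1}{13220} = \frac{749401}{3} \cdot \frac{1}{13220} = \frac{749401}{39660}$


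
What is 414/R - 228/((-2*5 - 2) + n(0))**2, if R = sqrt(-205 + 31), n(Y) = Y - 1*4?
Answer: -57/64 - 69*I*sqrt(174)/29 ≈ -0.89063 - 31.385*I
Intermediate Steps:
n(Y) = -4 + Y (n(Y) = Y - 4 = -4 + Y)
R = I*sqrt(174) (R = sqrt(-174) = I*sqrt(174) ≈ 13.191*I)
414/R - 228/((-2*5 - 2) + n(0))**2 = 414/((I*sqrt(174))) - 228/((-2*5 - 2) + (-4 + 0))**2 = 414*(-I*sqrt(174)/174) - 228/((-10 - 2) - 4)**2 = -69*I*sqrt(174)/29 - 228/(-12 - 4)**2 = -69*I*sqrt(174)/29 - 228/((-16)**2) = -69*I*sqrt(174)/29 - 228/256 = -69*I*sqrt(174)/29 - 228*1/256 = -69*I*sqrt(174)/29 - 57/64 = -57/64 - 69*I*sqrt(174)/29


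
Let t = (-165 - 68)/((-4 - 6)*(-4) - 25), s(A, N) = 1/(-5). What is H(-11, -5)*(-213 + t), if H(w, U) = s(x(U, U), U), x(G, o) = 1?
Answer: 3428/75 ≈ 45.707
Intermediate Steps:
s(A, N) = -⅕
H(w, U) = -⅕
t = -233/15 (t = -233/(-10*(-4) - 25) = -233/(40 - 25) = -233/15 ≈ -15.533)
H(-11, -5)*(-213 + t) = -(-213 - 233/15)/5 = -⅕*(-3428/15) = 3428/75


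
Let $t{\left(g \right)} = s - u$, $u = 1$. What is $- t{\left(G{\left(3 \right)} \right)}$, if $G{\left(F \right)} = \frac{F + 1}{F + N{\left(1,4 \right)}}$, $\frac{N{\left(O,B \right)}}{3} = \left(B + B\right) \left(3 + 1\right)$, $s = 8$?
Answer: $-7$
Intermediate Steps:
$N{\left(O,B \right)} = 24 B$ ($N{\left(O,B \right)} = 3 \left(B + B\right) \left(3 + 1\right) = 3 \cdot 2 B 4 = 3 \cdot 8 B = 24 B$)
$G{\left(F \right)} = \frac{1 + F}{96 + F}$ ($G{\left(F \right)} = \frac{F + 1}{F + 24 \cdot 4} = \frac{1 + F}{F + 96} = \frac{1 + F}{96 + F}$)
$t{\left(g \right)} = 7$ ($t{\left(g \right)} = 8 - 1 = 7$)
$- t{\left(G{\left(3 \right)} \right)} = \left(-1\right) 7 = -7$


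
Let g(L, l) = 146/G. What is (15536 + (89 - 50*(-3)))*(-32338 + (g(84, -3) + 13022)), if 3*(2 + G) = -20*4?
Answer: -13105980425/43 ≈ -3.0479e+8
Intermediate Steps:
G = -86/3 (G = -2 + (-20*4)/3 = -2 + (⅓)*(-80) = -2 - 80/3 = -86/3 ≈ -28.667)
g(L, l) = -219/43 (g(L, l) = 146/(-86/3) = 146*(-3/86) = -219/43)
(15536 + (89 - 50*(-3)))*(-32338 + (g(84, -3) + 13022)) = (15536 + (89 - 50*(-3)))*(-32338 + (-219/43 + 13022)) = (15536 + (89 + 150))*(-32338 + 559727/43) = (15536 + 239)*(-830807/43) = 15775*(-830807/43) = -13105980425/43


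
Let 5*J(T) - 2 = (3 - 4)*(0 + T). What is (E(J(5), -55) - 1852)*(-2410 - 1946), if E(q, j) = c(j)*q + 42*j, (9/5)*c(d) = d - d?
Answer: 18129672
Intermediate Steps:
c(d) = 0 (c(d) = 5*(d - d)/9 = (5/9)*0 = 0)
J(T) = 2/5 - T/5 (J(T) = 2/5 + ((3 - 4)*(0 + T))/5 = 2/5 + (-T)/5 = 2/5 - T/5)
E(q, j) = 42*j (E(q, j) = 0*q + 42*j = 0 + 42*j = 42*j)
(E(J(5), -55) - 1852)*(-2410 - 1946) = (42*(-55) - 1852)*(-2410 - 1946) = (-2310 - 1852)*(-4356) = -4162*(-4356) = 18129672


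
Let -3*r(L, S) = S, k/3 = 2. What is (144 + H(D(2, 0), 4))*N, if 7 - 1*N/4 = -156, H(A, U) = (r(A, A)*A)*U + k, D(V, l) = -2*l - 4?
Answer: 251672/3 ≈ 83891.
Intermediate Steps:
k = 6 (k = 3*2 = 6)
r(L, S) = -S/3
D(V, l) = -4 - 2*l
H(A, U) = 6 - U*A²/3 (H(A, U) = ((-A/3)*A)*U + 6 = (-A²/3)*U + 6 = -U*A²/3 + 6 = 6 - U*A²/3)
N = 652 (N = 28 - 4*(-156) = 28 + 624 = 652)
(144 + H(D(2, 0), 4))*N = (144 + (6 - ⅓*4*(-4 - 2*0)²))*652 = (144 + (6 - ⅓*4*(-4 + 0)²))*652 = (144 + (6 - ⅓*4*(-4)²))*652 = (144 + (6 - ⅓*4*16))*652 = (144 + (6 - 64/3))*652 = (144 - 46/3)*652 = (386/3)*652 = 251672/3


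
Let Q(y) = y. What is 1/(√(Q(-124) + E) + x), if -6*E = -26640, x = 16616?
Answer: 4154/69021785 - √1079/138043570 ≈ 5.9946e-5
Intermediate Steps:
E = 4440 (E = -⅙*(-26640) = 4440)
1/(√(Q(-124) + E) + x) = 1/(√(-124 + 4440) + 16616) = 1/(√4316 + 16616) = 1/(2*√1079 + 16616) = 1/(16616 + 2*√1079)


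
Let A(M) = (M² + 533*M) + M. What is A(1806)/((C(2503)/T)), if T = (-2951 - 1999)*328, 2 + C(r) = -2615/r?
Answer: 17174080555632000/7621 ≈ 2.2535e+12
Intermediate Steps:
C(r) = -2 - 2615/r
A(M) = M² + 534*M
T = -1623600 (T = -4950*328 = -1623600)
A(1806)/((C(2503)/T)) = (1806*(534 + 1806))/(((-2 - 2615/2503)/(-1623600))) = (1806*2340)/(((-2 - 2615*1/2503)*(-1/1623600))) = 4226040/(((-2 - 2615/2503)*(-1/1623600))) = 4226040/((-7621/2503*(-1/1623600))) = 4226040/(7621/4063870800) = 4226040*(4063870800/7621) = 17174080555632000/7621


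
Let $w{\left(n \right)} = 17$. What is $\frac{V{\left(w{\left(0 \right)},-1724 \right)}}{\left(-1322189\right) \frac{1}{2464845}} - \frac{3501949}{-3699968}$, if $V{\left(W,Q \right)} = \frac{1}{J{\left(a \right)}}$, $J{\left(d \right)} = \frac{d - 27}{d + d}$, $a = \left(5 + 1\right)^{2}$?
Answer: $- \frac{68328542553319}{4892056989952} \approx -13.967$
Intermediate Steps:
$a = 36$ ($a = 6^{2} = 36$)
$J{\left(d \right)} = \frac{-27 + d}{2 d}$
$V{\left(W,Q \right)} = 8$ ($V{\left(W,Q \right)} = \frac{1}{\frac{1}{2} \cdot \frac{1}{36} \left(-27 + 36\right)} = \frac{1}{\frac{1}{2} \cdot \frac{1}{36} \cdot 9} = \frac{1}{\frac{1}{8}} = 8$)
$\frac{V{\left(w{\left(0 \right)},-1724 \right)}}{\left(-1322189\right) \frac{1}{2464845}} - \frac{3501949}{-3699968} = \frac{8}{\left(-1322189\right) \frac{1}{2464845}} - \frac{3501949}{-3699968} = \frac{8}{\left(-1322189\right) \frac{1}{2464845}} - - \frac{3501949}{3699968} = \frac{8}{- \frac{1322189}{2464845}} + \frac{3501949}{3699968} = 8 \left(- \frac{2464845}{1322189}\right) + \frac{3501949}{3699968} = - \frac{19718760}{1322189} + \frac{3501949}{3699968} = - \frac{68328542553319}{4892056989952}$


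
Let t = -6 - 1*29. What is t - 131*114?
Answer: -14969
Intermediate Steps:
t = -35 (t = -6 - 29 = -35)
t - 131*114 = -35 - 131*114 = -35 - 14934 = -14969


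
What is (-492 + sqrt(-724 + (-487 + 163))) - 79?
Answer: -571 + 2*I*sqrt(262) ≈ -571.0 + 32.373*I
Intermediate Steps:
(-492 + sqrt(-724 + (-487 + 163))) - 79 = (-492 + sqrt(-724 - 324)) - 79 = (-492 + sqrt(-1048)) - 79 = (-492 + 2*I*sqrt(262)) - 79 = -571 + 2*I*sqrt(262)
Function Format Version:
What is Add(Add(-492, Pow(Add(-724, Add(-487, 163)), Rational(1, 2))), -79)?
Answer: Add(-571, Mul(2, I, Pow(262, Rational(1, 2)))) ≈ Add(-571.00, Mul(32.373, I))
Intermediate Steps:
Add(Add(-492, Pow(Add(-724, Add(-487, 163)), Rational(1, 2))), -79) = Add(Add(-492, Pow(Add(-724, -324), Rational(1, 2))), -79) = Add(Add(-492, Pow(-1048, Rational(1, 2))), -79) = Add(Add(-492, Mul(2, I, Pow(262, Rational(1, 2)))), -79) = Add(-571, Mul(2, I, Pow(262, Rational(1, 2))))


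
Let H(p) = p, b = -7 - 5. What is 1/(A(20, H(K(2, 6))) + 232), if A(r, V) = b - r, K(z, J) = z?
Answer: 1/200 ≈ 0.0050000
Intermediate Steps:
b = -12
A(r, V) = -12 - r
1/(A(20, H(K(2, 6))) + 232) = 1/((-12 - 1*20) + 232) = 1/((-12 - 20) + 232) = 1/(-32 + 232) = 1/200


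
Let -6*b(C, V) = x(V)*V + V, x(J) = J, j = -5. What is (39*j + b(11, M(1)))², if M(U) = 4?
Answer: 354025/9 ≈ 39336.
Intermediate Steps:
b(C, V) = -V/6 - V²/6 (b(C, V) = -(V*V + V)/6 = -(V² + V)/6 = -(V + V²)/6 = -V/6 - V²/6)
(39*j + b(11, M(1)))² = (39*(-5) - ⅙*4*(1 + 4))² = (-195 - ⅙*4*5)² = (-195 - 10/3)² = (-595/3)² = 354025/9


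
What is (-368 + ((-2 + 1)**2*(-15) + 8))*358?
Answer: -134250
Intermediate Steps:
(-368 + ((-2 + 1)**2*(-15) + 8))*358 = (-368 + ((-1)**2*(-15) + 8))*358 = (-368 + (1*(-15) + 8))*358 = (-368 + (-15 + 8))*358 = (-368 - 7)*358 = -375*358 = -134250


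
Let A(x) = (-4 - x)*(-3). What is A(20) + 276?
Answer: 348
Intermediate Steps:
A(x) = 12 + 3*x
A(20) + 276 = (12 + 3*20) + 276 = (12 + 60) + 276 = 72 + 276 = 348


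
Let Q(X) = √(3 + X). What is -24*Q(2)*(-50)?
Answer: 1200*√5 ≈ 2683.3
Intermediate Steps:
-24*Q(2)*(-50) = -24*√(3 + 2)*(-50) = -24*√5*(-50) = 1200*√5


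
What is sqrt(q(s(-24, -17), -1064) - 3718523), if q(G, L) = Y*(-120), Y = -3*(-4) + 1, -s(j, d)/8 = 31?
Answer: I*sqrt(3720083) ≈ 1928.8*I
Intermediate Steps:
s(j, d) = -248 (s(j, d) = -8*31 = -248)
Y = 13 (Y = 12 + 1 = 13)
q(G, L) = -1560 (q(G, L) = 13*(-120) = -1560)
sqrt(q(s(-24, -17), -1064) - 3718523) = sqrt(-1560 - 3718523) = sqrt(-3720083) = I*sqrt(3720083)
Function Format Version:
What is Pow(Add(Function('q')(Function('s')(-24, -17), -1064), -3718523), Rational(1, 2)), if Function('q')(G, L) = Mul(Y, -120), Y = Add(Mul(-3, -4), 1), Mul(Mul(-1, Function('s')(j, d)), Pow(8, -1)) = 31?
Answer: Mul(I, Pow(3720083, Rational(1, 2))) ≈ Mul(1928.8, I)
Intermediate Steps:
Function('s')(j, d) = -248 (Function('s')(j, d) = Mul(-8, 31) = -248)
Y = 13 (Y = Add(12, 1) = 13)
Function('q')(G, L) = -1560 (Function('q')(G, L) = Mul(13, -120) = -1560)
Pow(Add(Function('q')(Function('s')(-24, -17), -1064), -3718523), Rational(1, 2)) = Pow(Add(-1560, -3718523), Rational(1, 2)) = Pow(-3720083, Rational(1, 2)) = Mul(I, Pow(3720083, Rational(1, 2)))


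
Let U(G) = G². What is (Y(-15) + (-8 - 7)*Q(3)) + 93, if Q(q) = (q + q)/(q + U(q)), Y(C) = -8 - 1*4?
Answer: 147/2 ≈ 73.500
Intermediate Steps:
Y(C) = -12 (Y(C) = -8 - 4 = -12)
Q(q) = 2*q/(q + q²) (Q(q) = (q + q)/(q + q²) = (2*q)/(q + q²) = 2*q/(q + q²))
(Y(-15) + (-8 - 7)*Q(3)) + 93 = (-12 + (-8 - 7)*(2/(1 + 3))) + 93 = (-12 - 30/4) + 93 = (-12 - 15*½) + 93 = (-12 - 15/2) + 93 = -39/2 + 93 = 147/2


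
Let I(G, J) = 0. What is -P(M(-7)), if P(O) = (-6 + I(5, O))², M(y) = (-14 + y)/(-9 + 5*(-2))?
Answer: -36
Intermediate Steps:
M(y) = 14/19 - y/19 (M(y) = (-14 + y)/(-9 - 10) = (-14 + y)/(-19) = (-14 + y)*(-1/19) = 14/19 - y/19)
P(O) = 36 (P(O) = (-6 + 0)² = (-6)² = 36)
-P(M(-7)) = -1*36 = -36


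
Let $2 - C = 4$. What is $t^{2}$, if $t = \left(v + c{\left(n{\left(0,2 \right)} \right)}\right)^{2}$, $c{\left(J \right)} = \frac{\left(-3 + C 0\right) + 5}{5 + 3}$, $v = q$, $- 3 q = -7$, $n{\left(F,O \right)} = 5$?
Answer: $\frac{923521}{20736} \approx 44.537$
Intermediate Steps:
$C = -2$ ($C = 2 - 4 = -2$)
$q = \frac{7}{3}$ ($q = \left(- \frac{1}{3}\right) \left(-7\right) = \frac{7}{3} \approx 2.3333$)
$v = \frac{7}{3} \approx 2.3333$
$c{\left(J \right)} = \frac{1}{4}$ ($c{\left(J \right)} = \frac{\left(-3 - 0\right) + 5}{5 + 3} = \frac{\left(-3 + 0\right) + 5}{8} = \left(-3 + 5\right) \frac{1}{8} = 2 \cdot \frac{1}{8} = \frac{1}{4}$)
$t = \frac{961}{144}$ ($t = \left(\frac{7}{3} + \frac{1}{4}\right)^{2} = \left(\frac{31}{12}\right)^{2} = \frac{961}{144} \approx 6.6736$)
$t^{2} = \left(\frac{961}{144}\right)^{2} = \frac{923521}{20736}$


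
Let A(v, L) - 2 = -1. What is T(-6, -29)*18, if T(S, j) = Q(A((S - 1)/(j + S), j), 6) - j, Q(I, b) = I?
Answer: 540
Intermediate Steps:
A(v, L) = 1 (A(v, L) = 2 - 1 = 1)
T(S, j) = 1 - j
T(-6, -29)*18 = (1 - 1*(-29))*18 = (1 + 29)*18 = 30*18 = 540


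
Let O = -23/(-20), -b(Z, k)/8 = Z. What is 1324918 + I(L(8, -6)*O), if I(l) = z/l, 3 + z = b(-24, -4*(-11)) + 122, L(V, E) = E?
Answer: 91416232/69 ≈ 1.3249e+6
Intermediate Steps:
b(Z, k) = -8*Z
O = 23/20 (O = -23*(-1/20) = 23/20 ≈ 1.1500)
z = 311 (z = -3 + (-8*(-24) + 122) = -3 + (192 + 122) = -3 + 314 = 311)
I(l) = 311/l
1324918 + I(L(8, -6)*O) = 1324918 + 311/((-6*23/20)) = 1324918 + 311/(-69/10) = 1324918 + 311*(-10/69) = 1324918 - 3110/69 = 91416232/69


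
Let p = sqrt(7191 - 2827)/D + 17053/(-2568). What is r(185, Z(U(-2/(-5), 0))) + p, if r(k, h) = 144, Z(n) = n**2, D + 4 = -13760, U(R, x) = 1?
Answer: 352739/2568 - sqrt(1091)/6882 ≈ 137.35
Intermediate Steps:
D = -13764 (D = -4 - 13760 = -13764)
p = -17053/2568 - sqrt(1091)/6882 (p = sqrt(7191 - 2827)/(-13764) + 17053/(-2568) = sqrt(4364)*(-1/13764) + 17053*(-1/2568) = (2*sqrt(1091))*(-1/13764) - 17053/2568 = -sqrt(1091)/6882 - 17053/2568 = -17053/2568 - sqrt(1091)/6882 ≈ -6.6454)
r(185, Z(U(-2/(-5), 0))) + p = 144 + (-17053/2568 - sqrt(1091)/6882) = 352739/2568 - sqrt(1091)/6882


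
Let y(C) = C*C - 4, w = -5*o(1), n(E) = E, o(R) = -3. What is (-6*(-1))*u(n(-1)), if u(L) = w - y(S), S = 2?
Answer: 90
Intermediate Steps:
w = 15 (w = -5*(-3) = 15)
y(C) = -4 + C² (y(C) = C² - 4 = -4 + C²)
u(L) = 15 (u(L) = 15 - (-4 + 2²) = 15 - (-4 + 4) = 15 - 1*0 = 15 + 0 = 15)
(-6*(-1))*u(n(-1)) = -6*(-1)*15 = 6*15 = 90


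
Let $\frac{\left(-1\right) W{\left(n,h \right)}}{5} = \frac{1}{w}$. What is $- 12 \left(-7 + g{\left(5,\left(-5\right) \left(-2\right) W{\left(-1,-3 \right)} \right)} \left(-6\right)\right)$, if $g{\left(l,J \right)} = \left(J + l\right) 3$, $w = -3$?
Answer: $4764$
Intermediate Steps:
$W{\left(n,h \right)} = \frac{5}{3}$ ($W{\left(n,h \right)} = - \frac{5}{-3} = \left(-5\right) \left(- \frac{1}{3}\right) = \frac{5}{3}$)
$g{\left(l,J \right)} = 3 J + 3 l$
$- 12 \left(-7 + g{\left(5,\left(-5\right) \left(-2\right) W{\left(-1,-3 \right)} \right)} \left(-6\right)\right) = - 12 \left(-7 + \left(3 \left(-5\right) \left(-2\right) \frac{5}{3} + 3 \cdot 5\right) \left(-6\right)\right) = - 12 \left(-7 + \left(3 \cdot 10 \cdot \frac{5}{3} + 15\right) \left(-6\right)\right) = - 12 \left(-7 + \left(3 \cdot \frac{50}{3} + 15\right) \left(-6\right)\right) = - 12 \left(-7 + \left(50 + 15\right) \left(-6\right)\right) = - 12 \left(-7 + 65 \left(-6\right)\right) = - 12 \left(-7 - 390\right) = \left(-12\right) \left(-397\right) = 4764$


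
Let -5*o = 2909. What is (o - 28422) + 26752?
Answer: -11259/5 ≈ -2251.8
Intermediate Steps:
o = -2909/5 (o = -⅕*2909 = -2909/5 ≈ -581.80)
(o - 28422) + 26752 = (-2909/5 - 28422) + 26752 = -145019/5 + 26752 = -11259/5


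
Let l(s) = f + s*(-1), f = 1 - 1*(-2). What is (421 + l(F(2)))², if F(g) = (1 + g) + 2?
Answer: 175561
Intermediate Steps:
f = 3 (f = 1 + 2 = 3)
F(g) = 3 + g
l(s) = 3 - s (l(s) = 3 + s*(-1) = 3 - s)
(421 + l(F(2)))² = (421 + (3 - (3 + 2)))² = (421 + (3 - 1*5))² = (421 + (3 - 5))² = (421 - 2)² = 419² = 175561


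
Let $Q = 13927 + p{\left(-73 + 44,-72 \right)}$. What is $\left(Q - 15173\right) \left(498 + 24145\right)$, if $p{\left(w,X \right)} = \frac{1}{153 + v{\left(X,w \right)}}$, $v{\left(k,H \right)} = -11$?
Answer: $- \frac{4360110633}{142} \approx -3.0705 \cdot 10^{7}$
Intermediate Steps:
$p{\left(w,X \right)} = \frac{1}{142}$ ($p{\left(w,X \right)} = \frac{1}{153 - 11} = \frac{1}{142}$)
$Q = \frac{1977635}{142}$ ($Q = 13927 + \frac{1}{142} = \frac{1977635}{142} \approx 13927.0$)
$\left(Q - 15173\right) \left(498 + 24145\right) = \left(\frac{1977635}{142} - 15173\right) \left(498 + 24145\right) = \left(- \frac{176931}{142}\right) 24643 = - \frac{4360110633}{142}$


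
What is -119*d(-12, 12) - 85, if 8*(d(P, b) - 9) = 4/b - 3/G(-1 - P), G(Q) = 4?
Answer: -110381/96 ≈ -1149.8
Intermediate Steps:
d(P, b) = 285/32 + 1/(2*b) (d(P, b) = 9 + (4/b - 3/4)/8 = 9 + (4/b - 3*¼)/8 = 9 + (4/b - ¾)/8 = 9 + (-¾ + 4/b)/8 = 9 + (-3/32 + 1/(2*b)) = 285/32 + 1/(2*b))
-119*d(-12, 12) - 85 = -119*(16 + 285*12)/(32*12) - 85 = -119*(16 + 3420)/(32*12) - 85 = -119*3436/(32*12) - 85 = -119*859/96 - 85 = -102221/96 - 85 = -110381/96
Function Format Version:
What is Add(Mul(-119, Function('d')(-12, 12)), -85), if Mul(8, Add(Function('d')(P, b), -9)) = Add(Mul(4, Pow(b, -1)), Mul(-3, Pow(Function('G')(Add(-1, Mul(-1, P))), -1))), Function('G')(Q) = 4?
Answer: Rational(-110381, 96) ≈ -1149.8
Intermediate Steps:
Function('d')(P, b) = Add(Rational(285, 32), Mul(Rational(1, 2), Pow(b, -1))) (Function('d')(P, b) = Add(9, Mul(Rational(1, 8), Add(Mul(4, Pow(b, -1)), Mul(-3, Pow(4, -1))))) = Add(9, Mul(Rational(1, 8), Add(Mul(4, Pow(b, -1)), Mul(-3, Rational(1, 4))))) = Add(9, Mul(Rational(1, 8), Add(Mul(4, Pow(b, -1)), Rational(-3, 4)))) = Add(9, Mul(Rational(1, 8), Add(Rational(-3, 4), Mul(4, Pow(b, -1))))) = Add(9, Add(Rational(-3, 32), Mul(Rational(1, 2), Pow(b, -1)))) = Add(Rational(285, 32), Mul(Rational(1, 2), Pow(b, -1))))
Add(Mul(-119, Function('d')(-12, 12)), -85) = Add(Mul(-119, Mul(Rational(1, 32), Pow(12, -1), Add(16, Mul(285, 12)))), -85) = Add(Mul(-119, Mul(Rational(1, 32), Rational(1, 12), Add(16, 3420))), -85) = Add(Mul(-119, Mul(Rational(1, 32), Rational(1, 12), 3436)), -85) = Add(Mul(-119, Rational(859, 96)), -85) = Add(Rational(-102221, 96), -85) = Rational(-110381, 96)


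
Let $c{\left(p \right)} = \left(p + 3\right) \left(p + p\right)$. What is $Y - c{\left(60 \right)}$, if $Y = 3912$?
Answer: $-3648$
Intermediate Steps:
$c{\left(p \right)} = 2 p \left(3 + p\right)$ ($c{\left(p \right)} = \left(3 + p\right) 2 p = 2 p \left(3 + p\right)$)
$Y - c{\left(60 \right)} = 3912 - 2 \cdot 60 \left(3 + 60\right) = 3912 - 2 \cdot 60 \cdot 63 = 3912 - 7560 = -3648$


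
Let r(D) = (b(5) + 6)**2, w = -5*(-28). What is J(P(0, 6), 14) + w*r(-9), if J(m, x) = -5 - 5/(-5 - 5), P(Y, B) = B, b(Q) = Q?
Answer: 33871/2 ≈ 16936.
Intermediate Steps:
J(m, x) = -9/2 (J(m, x) = -5 - 5/(-10) = -5 - 5*(-1/10) = -5 + 1/2 = -9/2)
w = 140
r(D) = 121 (r(D) = (5 + 6)**2 = 11**2 = 121)
J(P(0, 6), 14) + w*r(-9) = -9/2 + 140*121 = -9/2 + 16940 = 33871/2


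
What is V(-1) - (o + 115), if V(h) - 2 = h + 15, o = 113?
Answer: -212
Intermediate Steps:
V(h) = 17 + h (V(h) = 2 + (h + 15) = 2 + (15 + h) = 17 + h)
V(-1) - (o + 115) = (17 - 1) - (113 + 115) = 16 - 1*228 = 16 - 228 = -212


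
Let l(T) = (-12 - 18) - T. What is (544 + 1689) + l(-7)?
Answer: 2210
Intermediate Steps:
l(T) = -30 - T
(544 + 1689) + l(-7) = (544 + 1689) + (-30 - 1*(-7)) = 2233 + (-30 + 7) = 2233 - 23 = 2210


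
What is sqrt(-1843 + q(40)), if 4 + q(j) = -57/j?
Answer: I*sqrt(739370)/20 ≈ 42.993*I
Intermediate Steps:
q(j) = -4 - 57/j
sqrt(-1843 + q(40)) = sqrt(-1843 + (-4 - 57/40)) = sqrt(-1843 - 217/40) = sqrt(-73937/40) = I*sqrt(739370)/20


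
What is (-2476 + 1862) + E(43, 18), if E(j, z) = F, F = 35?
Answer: -579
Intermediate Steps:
E(j, z) = 35
(-2476 + 1862) + E(43, 18) = (-2476 + 1862) + 35 = -614 + 35 = -579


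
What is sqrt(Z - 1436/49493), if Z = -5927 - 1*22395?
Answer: I*sqrt(69376425813726)/49493 ≈ 168.29*I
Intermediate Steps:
Z = -28322 (Z = -5927 - 22395 = -28322)
sqrt(Z - 1436/49493) = sqrt(-28322 - 1436/49493) = sqrt(-1401742182/49493) = I*sqrt(69376425813726)/49493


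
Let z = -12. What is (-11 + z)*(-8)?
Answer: 184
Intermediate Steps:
(-11 + z)*(-8) = (-11 - 12)*(-8) = -23*(-8) = 184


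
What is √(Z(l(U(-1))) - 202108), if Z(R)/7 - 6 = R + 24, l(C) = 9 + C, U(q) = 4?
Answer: 3*I*√22423 ≈ 449.23*I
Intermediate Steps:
Z(R) = 210 + 7*R (Z(R) = 42 + 7*(R + 24) = 42 + 7*(24 + R) = 42 + (168 + 7*R) = 210 + 7*R)
√(Z(l(U(-1))) - 202108) = √((210 + 7*(9 + 4)) - 202108) = √((210 + 7*13) - 202108) = √((210 + 91) - 202108) = √(301 - 202108) = √(-201807) = 3*I*√22423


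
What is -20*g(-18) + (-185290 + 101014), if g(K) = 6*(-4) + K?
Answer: -83436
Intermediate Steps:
g(K) = -24 + K
-20*g(-18) + (-185290 + 101014) = -20*(-24 - 18) + (-185290 + 101014) = -20*(-42) - 84276 = 840 - 84276 = -83436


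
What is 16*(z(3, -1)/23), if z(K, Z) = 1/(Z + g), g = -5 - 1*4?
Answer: -8/115 ≈ -0.069565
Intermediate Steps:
g = -9 (g = -5 - 4 = -9)
z(K, Z) = 1/(-9 + Z) (z(K, Z) = 1/(Z - 9) = 1/(-9 + Z))
16*(z(3, -1)/23) = 16*(1/(-9 - 1*23)) = 16*((1/23)/(-10)) = 16*(-1/10*1/23) = 16*(-1/230) = -8/115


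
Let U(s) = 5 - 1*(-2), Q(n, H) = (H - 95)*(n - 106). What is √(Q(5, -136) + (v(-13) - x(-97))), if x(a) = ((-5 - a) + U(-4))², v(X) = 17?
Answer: √13547 ≈ 116.39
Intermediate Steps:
Q(n, H) = (-106 + n)*(-95 + H) (Q(n, H) = (-95 + H)*(-106 + n) = (-106 + n)*(-95 + H))
U(s) = 7 (U(s) = 5 + 2 = 7)
x(a) = (2 - a)² (x(a) = ((-5 - a) + 7)² = (2 - a)²)
√(Q(5, -136) + (v(-13) - x(-97))) = √((10070 - 106*(-136) - 95*5 - 136*5) + (17 - (-2 - 97)²)) = √((10070 + 14416 - 475 - 680) + (17 - 1*(-99)²)) = √(23331 + (17 - 1*9801)) = √(23331 + (17 - 9801)) = √(23331 - 9784) = √13547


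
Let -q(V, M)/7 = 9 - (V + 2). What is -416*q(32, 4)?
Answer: -72800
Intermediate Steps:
q(V, M) = -49 + 7*V (q(V, M) = -7*(9 - (V + 2)) = -7*(9 - (2 + V)) = -7*(9 + (-2 - V)) = -7*(7 - V) = -49 + 7*V)
-416*q(32, 4) = -416*(-49 + 7*32) = -416*(-49 + 224) = -416*175 = -72800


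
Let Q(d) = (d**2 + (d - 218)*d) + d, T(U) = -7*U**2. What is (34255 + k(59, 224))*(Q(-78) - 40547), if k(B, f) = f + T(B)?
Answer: -115812736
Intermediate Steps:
k(B, f) = f - 7*B**2
Q(d) = d + d**2 + d*(-218 + d) (Q(d) = (d**2 + (-218 + d)*d) + d = (d**2 + d*(-218 + d)) + d = d + d**2 + d*(-218 + d))
(34255 + k(59, 224))*(Q(-78) - 40547) = (34255 + (224 - 7*59**2))*(-78*(-217 + 2*(-78)) - 40547) = (34255 + (224 - 7*3481))*(-78*(-217 - 156) - 40547) = (34255 + (224 - 24367))*(-78*(-373) - 40547) = (34255 - 24143)*(29094 - 40547) = 10112*(-11453) = -115812736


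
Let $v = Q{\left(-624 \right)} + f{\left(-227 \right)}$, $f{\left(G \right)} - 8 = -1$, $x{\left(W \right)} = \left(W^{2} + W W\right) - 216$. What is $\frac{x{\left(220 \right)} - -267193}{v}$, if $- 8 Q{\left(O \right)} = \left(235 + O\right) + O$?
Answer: $\frac{2910216}{1069} \approx 2722.4$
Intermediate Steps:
$Q{\left(O \right)} = - \frac{235}{8} - \frac{O}{4}$ ($Q{\left(O \right)} = - \frac{\left(235 + O\right) + O}{8} = - \frac{235 + 2 O}{8} = - \frac{235}{8} - \frac{O}{4}$)
$x{\left(W \right)} = -216 + 2 W^{2}$ ($x{\left(W \right)} = \left(W^{2} + W^{2}\right) - 216 = 2 W^{2} - 216 = -216 + 2 W^{2}$)
$f{\left(G \right)} = 7$ ($f{\left(G \right)} = 8 - 1 = 7$)
$v = \frac{1069}{8}$ ($v = \left(- \frac{235}{8} - -156\right) + 7 = \left(- \frac{235}{8} + 156\right) + 7 = \frac{1013}{8} + 7 = \frac{1069}{8} \approx 133.63$)
$\frac{x{\left(220 \right)} - -267193}{v} = \frac{\left(-216 + 2 \cdot 220^{2}\right) - -267193}{\frac{1069}{8}} = \left(\left(-216 + 2 \cdot 48400\right) + 267193\right) \frac{8}{1069} = \left(\left(-216 + 96800\right) + 267193\right) \frac{8}{1069} = \left(96584 + 267193\right) \frac{8}{1069} = 363777 \cdot \frac{8}{1069} = \frac{2910216}{1069}$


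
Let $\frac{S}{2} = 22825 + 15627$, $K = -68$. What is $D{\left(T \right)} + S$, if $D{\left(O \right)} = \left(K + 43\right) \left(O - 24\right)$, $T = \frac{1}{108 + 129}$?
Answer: $\frac{18368423}{237} \approx 77504.0$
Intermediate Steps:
$S = 76904$ ($S = 2 \left(22825 + 15627\right) = 2 \cdot 38452 = 76904$)
$T = \frac{1}{237} \approx 0.0042194$
$D{\left(O \right)} = 600 - 25 O$ ($D{\left(O \right)} = \left(-68 + 43\right) \left(O - 24\right) = - 25 \left(-24 + O\right) = 600 - 25 O$)
$D{\left(T \right)} + S = \left(600 - \frac{25}{237}\right) + 76904 = \frac{142175}{237} + 76904 = \frac{18368423}{237}$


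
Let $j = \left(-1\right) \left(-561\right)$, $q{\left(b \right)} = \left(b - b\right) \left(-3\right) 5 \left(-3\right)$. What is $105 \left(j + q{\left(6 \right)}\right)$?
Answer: $58905$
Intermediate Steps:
$q{\left(b \right)} = 0$ ($q{\left(b \right)} = 0 \left(\left(-15\right) \left(-3\right)\right) = 0 \cdot 45 = 0$)
$j = 561$
$105 \left(j + q{\left(6 \right)}\right) = 105 \left(561 + 0\right) = 105 \cdot 561 = 58905$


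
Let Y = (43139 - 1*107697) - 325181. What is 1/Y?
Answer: -1/389739 ≈ -2.5658e-6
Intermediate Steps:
Y = -389739 (Y = (43139 - 107697) - 325181 = -64558 - 325181 = -389739)
1/Y = 1/(-389739) = -1/389739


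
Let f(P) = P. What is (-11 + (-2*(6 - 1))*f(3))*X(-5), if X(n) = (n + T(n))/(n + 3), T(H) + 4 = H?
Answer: -287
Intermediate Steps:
T(H) = -4 + H
X(n) = (-4 + 2*n)/(3 + n) (X(n) = (n + (-4 + n))/(n + 3) = (-4 + 2*n)/(3 + n))
(-11 + (-2*(6 - 1))*f(3))*X(-5) = (-11 - 2*(6 - 1)*3)*(2*(-2 - 5)/(3 - 5)) = (-11 - 2*5*3)*(2*(-7)/(-2)) = (-11 - 10*3)*(2*(-½)*(-7)) = (-11 - 30)*7 = -41*7 = -287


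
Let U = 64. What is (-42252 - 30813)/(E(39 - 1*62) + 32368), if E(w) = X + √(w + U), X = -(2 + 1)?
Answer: -2364748725/1047493184 + 73065*√41/1047493184 ≈ -2.2571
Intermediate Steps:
X = -3 (X = -1*3 = -3)
E(w) = -3 + √(64 + w) (E(w) = -3 + √(w + 64) = -3 + √(64 + w))
(-42252 - 30813)/(E(39 - 1*62) + 32368) = (-42252 - 30813)/((-3 + √(64 + (39 - 1*62))) + 32368) = -73065/((-3 + √(64 + (39 - 62))) + 32368) = -73065/((-3 + √(64 - 23)) + 32368) = -73065/((-3 + √41) + 32368) = -73065/(32365 + √41)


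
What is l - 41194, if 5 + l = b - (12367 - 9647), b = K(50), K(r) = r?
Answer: -43869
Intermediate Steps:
b = 50
l = -2675 (l = -5 + (50 - (12367 - 9647)) = -5 + (50 - 1*2720) = -5 + (50 - 2720) = -5 - 2670 = -2675)
l - 41194 = -2675 - 41194 = -43869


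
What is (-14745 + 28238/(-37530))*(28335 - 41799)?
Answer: 413949249824/2085 ≈ 1.9854e+8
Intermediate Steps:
(-14745 + 28238/(-37530))*(28335 - 41799) = (-14745 + 28238*(-1/37530))*(-13464) = (-14745 - 14119/18765)*(-13464) = -276704044/18765*(-13464) = 413949249824/2085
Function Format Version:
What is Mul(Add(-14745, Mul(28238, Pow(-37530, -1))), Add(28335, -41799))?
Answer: Rational(413949249824, 2085) ≈ 1.9854e+8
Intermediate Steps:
Mul(Add(-14745, Mul(28238, Pow(-37530, -1))), Add(28335, -41799)) = Mul(Add(-14745, Mul(28238, Rational(-1, 37530))), -13464) = Mul(Add(-14745, Rational(-14119, 18765)), -13464) = Mul(Rational(-276704044, 18765), -13464) = Rational(413949249824, 2085)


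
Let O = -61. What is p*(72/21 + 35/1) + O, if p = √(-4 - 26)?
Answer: -61 + 269*I*√30/7 ≈ -61.0 + 210.48*I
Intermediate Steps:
p = I*√30 (p = √(-30) = I*√30 ≈ 5.4772*I)
p*(72/21 + 35/1) + O = (I*√30)*(72/21 + 35/1) - 61 = (I*√30)*(72*(1/21) + 35*1) - 61 = (I*√30)*(24/7 + 35) - 61 = (I*√30)*(269/7) - 61 = 269*I*√30/7 - 61 = -61 + 269*I*√30/7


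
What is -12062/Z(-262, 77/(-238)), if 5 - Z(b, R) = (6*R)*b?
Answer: 205054/8561 ≈ 23.952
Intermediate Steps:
Z(b, R) = 5 - 6*R*b
-12062/Z(-262, 77/(-238)) = -12062/(5 - 6*77/(-238)*(-262)) = -12062/(5 - 6*77*(-1/238)*(-262)) = -12062/(5 - 6*(-11/34)*(-262)) = -12062/(5 - 8646/17) = -12062/(-8561/17) = -12062*(-17/8561) = 205054/8561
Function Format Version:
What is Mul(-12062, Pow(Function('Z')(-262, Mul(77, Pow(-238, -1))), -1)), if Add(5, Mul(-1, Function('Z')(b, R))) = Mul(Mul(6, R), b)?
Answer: Rational(205054, 8561) ≈ 23.952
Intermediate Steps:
Function('Z')(b, R) = Add(5, Mul(-6, R, b)) (Function('Z')(b, R) = Add(5, Mul(-1, Mul(Mul(6, R), b))) = Add(5, Mul(-1, Mul(6, R, b))) = Add(5, Mul(-6, R, b)))
Mul(-12062, Pow(Function('Z')(-262, Mul(77, Pow(-238, -1))), -1)) = Mul(-12062, Pow(Add(5, Mul(-6, Mul(77, Pow(-238, -1)), -262)), -1)) = Mul(-12062, Pow(Add(5, Mul(-6, Mul(77, Rational(-1, 238)), -262)), -1)) = Mul(-12062, Pow(Add(5, Mul(-6, Rational(-11, 34), -262)), -1)) = Mul(-12062, Pow(Add(5, Rational(-8646, 17)), -1)) = Mul(-12062, Pow(Rational(-8561, 17), -1)) = Mul(-12062, Rational(-17, 8561)) = Rational(205054, 8561)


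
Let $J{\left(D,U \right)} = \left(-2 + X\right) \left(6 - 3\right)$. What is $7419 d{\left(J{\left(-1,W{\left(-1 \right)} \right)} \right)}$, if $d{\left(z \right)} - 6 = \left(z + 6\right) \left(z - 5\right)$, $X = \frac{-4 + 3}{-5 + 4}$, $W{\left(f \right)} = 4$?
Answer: $-133542$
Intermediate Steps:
$X = 1$ ($X = - \frac{1}{-1} = \left(-1\right) \left(-1\right) = 1$)
$J{\left(D,U \right)} = -3$ ($J{\left(D,U \right)} = \left(-2 + 1\right) \left(6 - 3\right) = \left(-1\right) 3 = -3$)
$d{\left(z \right)} = 6 + \left(-5 + z\right) \left(6 + z\right)$ ($d{\left(z \right)} = 6 + \left(z + 6\right) \left(z - 5\right) = 6 + \left(6 + z\right) \left(-5 + z\right) = 6 + \left(-5 + z\right) \left(6 + z\right)$)
$7419 d{\left(J{\left(-1,W{\left(-1 \right)} \right)} \right)} = 7419 \left(-24 - 3 + \left(-3\right)^{2}\right) = 7419 \left(-24 - 3 + 9\right) = 7419 \left(-18\right) = -133542$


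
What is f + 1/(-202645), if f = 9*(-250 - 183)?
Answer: -789707566/202645 ≈ -3897.0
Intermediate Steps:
f = -3897 (f = 9*(-433) = -3897)
f + 1/(-202645) = -3897 + 1/(-202645) = -3897 - 1/202645 = -789707566/202645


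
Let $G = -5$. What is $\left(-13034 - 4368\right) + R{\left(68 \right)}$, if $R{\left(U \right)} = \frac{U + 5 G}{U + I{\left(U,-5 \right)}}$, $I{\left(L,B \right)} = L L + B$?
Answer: $- \frac{1896817}{109} \approx -17402.0$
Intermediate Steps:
$I{\left(L,B \right)} = B + L^{2}$ ($I{\left(L,B \right)} = L^{2} + B = B + L^{2}$)
$R{\left(U \right)} = \frac{-25 + U}{-5 + U + U^{2}}$ ($R{\left(U \right)} = \frac{U + 5 \left(-5\right)}{U + \left(-5 + U^{2}\right)} = \frac{U - 25}{-5 + U + U^{2}} = \frac{-25 + U}{-5 + U + U^{2}}$)
$\left(-13034 - 4368\right) + R{\left(68 \right)} = \left(-13034 - 4368\right) + \frac{-25 + 68}{-5 + 68 + 68^{2}} = \left(-13034 - 4368\right) + \frac{1}{-5 + 68 + 4624} \cdot 43 = -17402 + \frac{1}{4687} \cdot 43 = -17402 + \frac{1}{109} = - \frac{1896817}{109}$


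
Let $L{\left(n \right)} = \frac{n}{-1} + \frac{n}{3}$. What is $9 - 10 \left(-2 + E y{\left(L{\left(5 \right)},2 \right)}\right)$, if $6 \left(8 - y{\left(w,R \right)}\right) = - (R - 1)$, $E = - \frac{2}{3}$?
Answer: $\frac{751}{9} \approx 83.444$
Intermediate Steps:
$E = - \frac{2}{3}$ ($E = \left(-2\right) \frac{1}{3} = - \frac{2}{3} \approx -0.66667$)
$L{\left(n \right)} = - \frac{2 n}{3}$ ($L{\left(n \right)} = n \left(-1\right) + n \frac{1}{3} = - n + \frac{n}{3} = - \frac{2 n}{3}$)
$y{\left(w,R \right)} = \frac{47}{6} + \frac{R}{6}$ ($y{\left(w,R \right)} = 8 - \frac{\left(-1\right) \left(R - 1\right)}{6} = 8 - \frac{\left(-1\right) \left(-1 + R\right)}{6} = 8 - \frac{1 - R}{6} = 8 + \left(- \frac{1}{6} + \frac{R}{6}\right) = \frac{47}{6} + \frac{R}{6}$)
$9 - 10 \left(-2 + E y{\left(L{\left(5 \right)},2 \right)}\right) = 9 - 10 \left(-2 - \frac{2 \left(\frac{47}{6} + \frac{1}{6} \cdot 2\right)}{3}\right) = 9 - 10 \left(-2 - \frac{2 \left(\frac{47}{6} + \frac{1}{3}\right)}{3}\right) = 9 - 10 \left(-2 - \frac{49}{9}\right) = 9 - - \frac{670}{9} = 9 + \frac{670}{9} = \frac{751}{9}$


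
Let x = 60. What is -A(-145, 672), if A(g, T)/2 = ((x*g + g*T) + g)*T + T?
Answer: 142845696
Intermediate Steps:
A(g, T) = 2*T + 2*T*(61*g + T*g) (A(g, T) = 2*(((60*g + g*T) + g)*T + T) = 2*(((60*g + T*g) + g)*T + T) = 2*((61*g + T*g)*T + T) = 2*(T*(61*g + T*g) + T) = 2*(T + T*(61*g + T*g)) = 2*T + 2*T*(61*g + T*g))
-A(-145, 672) = -2*672*(1 + 61*(-145) + 672*(-145)) = -2*672*(1 - 8845 - 97440) = -2*672*(-106284) = -1*(-142845696) = 142845696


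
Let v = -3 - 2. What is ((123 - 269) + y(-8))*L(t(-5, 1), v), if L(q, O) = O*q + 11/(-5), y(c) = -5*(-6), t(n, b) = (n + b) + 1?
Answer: -7424/5 ≈ -1484.8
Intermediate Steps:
t(n, b) = 1 + b + n (t(n, b) = (b + n) + 1 = 1 + b + n)
y(c) = 30
v = -5
L(q, O) = -11/5 + O*q (L(q, O) = O*q + 11*(-⅕) = O*q - 11/5 = -11/5 + O*q)
((123 - 269) + y(-8))*L(t(-5, 1), v) = ((123 - 269) + 30)*(-11/5 - 5*(1 + 1 - 5)) = (-146 + 30)*(-11/5 - 5*(-3)) = -116*(-11/5 + 15) = -116*64/5 = -7424/5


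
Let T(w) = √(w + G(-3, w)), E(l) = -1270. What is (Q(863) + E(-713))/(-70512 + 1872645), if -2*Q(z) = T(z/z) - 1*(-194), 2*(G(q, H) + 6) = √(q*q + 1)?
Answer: -1367/1802133 - I*√(20 - 2*√10)/7208532 ≈ -0.00075855 - 5.1301e-7*I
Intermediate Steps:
G(q, H) = -6 + √(1 + q²)/2 (G(q, H) = -6 + √(q*q + 1)/2 = -6 + √(q² + 1)/2 = -6 + √(1 + q²)/2)
T(w) = √(-6 + w + √10/2) (T(w) = √(w + (-6 + √(1 + (-3)²)/2)) = √(w + (-6 + √(1 + 9)/2)) = √(w + (-6 + √10/2)) = √(-6 + w + √10/2))
Q(z) = -97 - √(-20 + 2*√10)/4 (Q(z) = -(√(-24 + 2*√10 + 4*(z/z))/2 - 1*(-194))/2 = -(√(-24 + 2*√10 + 4*1)/2 + 194)/2 = -(√(-24 + 2*√10 + 4)/2 + 194)/2 = -(√(-20 + 2*√10)/2 + 194)/2 = -(194 + √(-20 + 2*√10)/2)/2 = -97 - √(-20 + 2*√10)/4)
(Q(863) + E(-713))/(-70512 + 1872645) = ((-97 - I*√(20 - 2*√10)/4) - 1270)/(-70512 + 1872645) = (-1367 - I*√(20 - 2*√10)/4)/1802133 = (-1367 - I*√(20 - 2*√10)/4)*(1/1802133) = -1367/1802133 - I*√(20 - 2*√10)/7208532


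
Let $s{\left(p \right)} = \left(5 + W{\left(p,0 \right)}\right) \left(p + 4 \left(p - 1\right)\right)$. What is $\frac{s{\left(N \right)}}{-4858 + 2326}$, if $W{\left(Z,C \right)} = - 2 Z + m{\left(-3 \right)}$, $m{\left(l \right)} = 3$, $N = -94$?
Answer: $\frac{7742}{211} \approx 36.692$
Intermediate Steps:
$W{\left(Z,C \right)} = 3 - 2 Z$ ($W{\left(Z,C \right)} = - 2 Z + 3 = 3 - 2 Z$)
$s{\left(p \right)} = \left(-4 + 5 p\right) \left(8 - 2 p\right)$ ($s{\left(p \right)} = \left(5 - \left(-3 + 2 p\right)\right) \left(p + 4 \left(p - 1\right)\right) = \left(8 - 2 p\right) \left(p + 4 \left(-1 + p\right)\right) = \left(8 - 2 p\right) \left(p + \left(-4 + 4 p\right)\right) = \left(8 - 2 p\right) \left(-4 + 5 p\right) = \left(-4 + 5 p\right) \left(8 - 2 p\right)$)
$\frac{s{\left(N \right)}}{-4858 + 2326} = \frac{-32 - 10 \left(-94\right)^{2} + 48 \left(-94\right)}{-4858 + 2326} = \frac{-32 - 88360 - 4512}{-2532} = \left(-32 - 88360 - 4512\right) \left(- \frac{1}{2532}\right) = \left(-92904\right) \left(- \frac{1}{2532}\right) = \frac{7742}{211}$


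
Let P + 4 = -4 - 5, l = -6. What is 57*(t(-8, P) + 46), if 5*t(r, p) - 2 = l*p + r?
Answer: 17214/5 ≈ 3442.8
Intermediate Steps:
P = -13 (P = -4 + (-4 - 5) = -4 - 9 = -13)
t(r, p) = ⅖ - 6*p/5 + r/5 (t(r, p) = ⅖ + (-6*p + r)/5 = ⅖ + (r - 6*p)/5 = ⅖ + (-6*p/5 + r/5) = ⅖ - 6*p/5 + r/5)
57*(t(-8, P) + 46) = 57*((⅖ - 6/5*(-13) + (⅕)*(-8)) + 46) = 57*((⅖ + 78/5 - 8/5) + 46) = 57*(72/5 + 46) = 57*(302/5) = 17214/5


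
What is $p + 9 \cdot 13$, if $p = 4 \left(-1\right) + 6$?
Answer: $119$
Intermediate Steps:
$p = 2$ ($p = -4 + 6 = 2$)
$p + 9 \cdot 13 = 2 + 9 \cdot 13 = 2 + 117 = 119$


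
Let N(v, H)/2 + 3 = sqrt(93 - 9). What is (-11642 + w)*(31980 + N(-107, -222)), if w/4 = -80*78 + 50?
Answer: -1163917548 - 145608*sqrt(21) ≈ -1.1646e+9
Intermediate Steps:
N(v, H) = -6 + 4*sqrt(21) (N(v, H) = -6 + 2*sqrt(93 - 9) = -6 + 2*sqrt(84) = -6 + 2*(2*sqrt(21)) = -6 + 4*sqrt(21))
w = -24760 (w = 4*(-80*78 + 50) = 4*(-6240 + 50) = 4*(-6190) = -24760)
(-11642 + w)*(31980 + N(-107, -222)) = (-11642 - 24760)*(31980 + (-6 + 4*sqrt(21))) = -36402*(31974 + 4*sqrt(21)) = -1163917548 - 145608*sqrt(21)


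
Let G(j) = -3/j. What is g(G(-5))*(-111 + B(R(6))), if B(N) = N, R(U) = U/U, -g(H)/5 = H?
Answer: 330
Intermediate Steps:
g(H) = -5*H
R(U) = 1
g(G(-5))*(-111 + B(R(6))) = (-(-15)/(-5))*(-111 + 1) = -(-15)*(-1)/5*(-110) = -5*⅗*(-110) = -3*(-110) = 330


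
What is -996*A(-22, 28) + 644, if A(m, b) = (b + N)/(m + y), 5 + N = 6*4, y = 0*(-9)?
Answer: 30490/11 ≈ 2771.8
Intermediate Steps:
y = 0
N = 19 (N = -5 + 6*4 = -5 + 24 = 19)
A(m, b) = (19 + b)/m (A(m, b) = (b + 19)/(m + 0) = (19 + b)/m)
-996*A(-22, 28) + 644 = -996*(19 + 28)/(-22) + 644 = -(-498)*47/11 + 644 = -996*(-47/22) + 644 = 23406/11 + 644 = 30490/11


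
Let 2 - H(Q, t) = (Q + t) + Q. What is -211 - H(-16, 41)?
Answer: -204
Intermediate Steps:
H(Q, t) = 2 - t - 2*Q (H(Q, t) = 2 - ((Q + t) + Q) = 2 - (t + 2*Q) = 2 + (-t - 2*Q) = 2 - t - 2*Q)
-211 - H(-16, 41) = -211 - (2 - 1*41 - 2*(-16)) = -211 - (2 - 41 + 32) = -211 - 1*(-7) = -211 + 7 = -204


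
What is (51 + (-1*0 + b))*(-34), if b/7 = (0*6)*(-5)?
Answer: -1734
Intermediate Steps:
b = 0 (b = 7*((0*6)*(-5)) = 7*(0*(-5)) = 7*0 = 0)
(51 + (-1*0 + b))*(-34) = (51 + (-1*0 + 0))*(-34) = (51 + (0 + 0))*(-34) = (51 + 0)*(-34) = 51*(-34) = -1734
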